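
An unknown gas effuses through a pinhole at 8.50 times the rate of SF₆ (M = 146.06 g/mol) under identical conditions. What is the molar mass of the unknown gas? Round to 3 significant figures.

Using Graham's law: rate_X/rate_SF₆ = √(M_SF₆/M_X).
8.50 = √(146.06/M_X)
M_X = 146.06 / 8.50² = 146.06 / 72.25 = 2.02 g/mol

2.02 g/mol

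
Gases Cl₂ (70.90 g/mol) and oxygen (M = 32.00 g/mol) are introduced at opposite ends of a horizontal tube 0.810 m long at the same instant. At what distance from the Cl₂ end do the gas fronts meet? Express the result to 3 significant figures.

Distances travelled in equal time are proportional to diffusion rates, so d_Cl₂/d_O₂ = √(M_O₂/M_Cl₂) = √(32.00/70.90) = 0.6718.
With d_Cl₂ + d_O₂ = 0.810 m, d_O₂ = 0.810/(1 + 0.6718) = 0.4845 m.
d_Cl₂ = 0.810 − 0.4845 = 0.325 m.

0.325 m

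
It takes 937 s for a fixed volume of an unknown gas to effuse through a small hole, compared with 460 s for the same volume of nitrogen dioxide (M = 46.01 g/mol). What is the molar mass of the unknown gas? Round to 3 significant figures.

Since effusion rate ∝ 1/√M, t_X/t_NO₂ = √(M_X/M_NO₂).
937/460 = 2.037 = √(M_X/46.01)
M_X = 46.01 × 2.037² = 46.01 × 4.149 = 191 g/mol

191 g/mol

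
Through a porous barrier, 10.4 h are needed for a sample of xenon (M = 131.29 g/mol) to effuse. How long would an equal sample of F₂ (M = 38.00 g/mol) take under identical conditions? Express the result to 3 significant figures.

Using Graham's law: t_F₂/t_Xe = √(M_F₂/M_Xe) = √(38.00/131.29) = √0.2894 = 0.5380.
So the time for F₂ is 10.4 × 0.5380 = 5.60 h.

5.60 h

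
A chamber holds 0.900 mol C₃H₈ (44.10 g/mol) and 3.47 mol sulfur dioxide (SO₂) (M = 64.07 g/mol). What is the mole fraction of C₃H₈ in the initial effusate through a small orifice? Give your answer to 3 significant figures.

0.238

Effusion rate of each component ∝ n_i/√M_i (partial pressure × 1/√M).
Mole fraction of C₃H₈ in the effusate = (n_C₃H₈/√M_C₃H₈) / (n_C₃H₈/√M_C₃H₈ + n_SO₂/√M_SO₂)
= (0.900/√44.10) / (0.900/√44.10 + 3.47/√64.07) = 0.1355/(0.1355 + 0.4335) = 0.238.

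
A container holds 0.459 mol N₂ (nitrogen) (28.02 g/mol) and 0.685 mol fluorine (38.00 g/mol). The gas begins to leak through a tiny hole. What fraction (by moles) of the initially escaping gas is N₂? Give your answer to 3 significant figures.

0.438

Each component's effusion rate ∝ (its partial pressure)·(1/√M) ∝ n_i/√M_i.
x_N₂(eff) = (n_N₂/√M_N₂) / (n_N₂/√M_N₂ + n_F₂/√M_F₂)
= (0.459/√28.02) / (0.459/√28.02 + 0.685/√38.00) = 0.08671/(0.08671 + 0.1111) = 0.438.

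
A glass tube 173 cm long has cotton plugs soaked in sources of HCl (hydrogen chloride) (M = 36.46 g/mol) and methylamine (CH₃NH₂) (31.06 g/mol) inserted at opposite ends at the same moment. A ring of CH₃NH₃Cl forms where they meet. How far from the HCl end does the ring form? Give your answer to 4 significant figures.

The fronts meet when d_HCl + d_CH₃NH₂ = L with d_HCl/d_CH₃NH₂ = √(M_CH₃NH₂/M_HCl) (Graham's law). Here √(M_CH₃NH₂/M_HCl) = √(31.06/36.46) = 0.9230.
With d_HCl + d_CH₃NH₂ = 173 cm, d_CH₃NH₂ = 173/(1 + 0.9230) = 89.96 cm.
d_HCl = 173 − 89.96 = 83.04 cm.

83.04 cm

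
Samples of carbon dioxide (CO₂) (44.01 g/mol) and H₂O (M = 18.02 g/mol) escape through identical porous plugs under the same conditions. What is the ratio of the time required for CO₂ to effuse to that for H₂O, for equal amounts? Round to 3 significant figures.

Using Graham's law: t_CO₂/t_H₂O = √(M_CO₂/M_H₂O) = √(44.01/18.02) = √2.442 = 1.56.

1.56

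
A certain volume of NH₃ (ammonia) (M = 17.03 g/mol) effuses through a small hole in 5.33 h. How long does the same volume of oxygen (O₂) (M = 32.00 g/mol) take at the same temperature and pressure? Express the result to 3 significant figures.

Using Graham's law: t_O₂/t_NH₃ = √(M_O₂/M_NH₃) = √(32.00/17.03) = √1.879 = 1.371.
So the time for O₂ is 5.33 × 1.371 = 7.31 h.

7.31 h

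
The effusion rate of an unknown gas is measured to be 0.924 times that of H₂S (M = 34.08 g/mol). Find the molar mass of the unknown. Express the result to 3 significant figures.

39.9 g/mol

Since effusion rate ∝ 1/√M, rate_X/rate_H₂S = √(M_H₂S/M_X).
0.924 = √(34.08/M_X)
M_X = 34.08 / 0.924² = 34.08 / 0.8538 = 39.9 g/mol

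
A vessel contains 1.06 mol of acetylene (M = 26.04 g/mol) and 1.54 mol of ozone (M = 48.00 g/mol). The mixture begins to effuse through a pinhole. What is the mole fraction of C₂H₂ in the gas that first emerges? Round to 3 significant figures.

Rate_i ∝ x_i/√M_i (Graham's law weighted by mole fraction), so the effusate composition follows n_i/√M_i.
x_C₂H₂(eff) = (n_C₂H₂/√M_C₂H₂) / (n_C₂H₂/√M_C₂H₂ + n_O₃/√M_O₃)
= (1.06/√26.04) / (1.06/√26.04 + 1.54/√48.00) = 0.2077/(0.2077 + 0.2223) = 0.483.

0.483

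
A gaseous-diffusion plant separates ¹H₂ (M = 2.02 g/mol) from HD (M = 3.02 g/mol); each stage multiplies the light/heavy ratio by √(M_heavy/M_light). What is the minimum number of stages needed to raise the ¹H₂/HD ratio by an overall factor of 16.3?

Per stage α = (3.02/2.02)^(1/2) = 1.49505^0.5, giving ln α = 0.2011.
Need α^N ≥ 16.3 ⇒ N ≥ ln(16.3) / ln α = 2.791 / 0.2011 = 13.88.
So at least 14 stages are needed.

14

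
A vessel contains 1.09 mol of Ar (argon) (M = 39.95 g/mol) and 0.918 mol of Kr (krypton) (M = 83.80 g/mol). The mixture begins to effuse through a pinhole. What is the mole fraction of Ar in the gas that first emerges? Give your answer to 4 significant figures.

The effusion rate of species i is ∝ p_i/√M_i ∝ n_i/√M_i.
Mole fraction of Ar in the effusate = (n_Ar/√M_Ar) / (n_Ar/√M_Ar + n_Kr/√M_Kr)
= (1.09/√39.95) / (1.09/√39.95 + 0.918/√83.80) = 0.1725/(0.1725 + 0.1003) = 0.6323.

0.6323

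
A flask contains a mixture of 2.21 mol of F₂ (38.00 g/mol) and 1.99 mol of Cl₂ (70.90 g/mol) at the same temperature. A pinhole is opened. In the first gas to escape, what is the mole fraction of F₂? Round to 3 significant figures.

0.603

The effusion rate of species i is ∝ p_i/√M_i ∝ n_i/√M_i.
Mole fraction of F₂ in the effusate = (n_F₂/√M_F₂) / (n_F₂/√M_F₂ + n_Cl₂/√M_Cl₂)
= (2.21/√38.00) / (2.21/√38.00 + 1.99/√70.90) = 0.3585/(0.3585 + 0.2363) = 0.603.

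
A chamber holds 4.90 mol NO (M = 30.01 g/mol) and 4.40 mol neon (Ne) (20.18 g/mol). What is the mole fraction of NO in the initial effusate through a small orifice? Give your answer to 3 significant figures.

0.477

Each component's effusion rate ∝ (its partial pressure)·(1/√M) ∝ n_i/√M_i.
x_NO(eff) = (n_NO/√M_NO) / (n_NO/√M_NO + n_Ne/√M_Ne)
= (4.90/√30.01) / (4.90/√30.01 + 4.40/√20.18) = 0.8945/(0.8945 + 0.9795) = 0.477.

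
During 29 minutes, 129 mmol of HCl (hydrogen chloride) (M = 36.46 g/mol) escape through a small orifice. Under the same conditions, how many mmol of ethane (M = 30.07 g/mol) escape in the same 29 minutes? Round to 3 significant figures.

Using Graham's law: rate_C₂H₆/rate_HCl = √(M_HCl/M_C₂H₆) = √(36.46/30.07) = √1.213 = 1.101.
So the amount for C₂H₆ is 129 × 1.101 = 142 mmol.

142 mmol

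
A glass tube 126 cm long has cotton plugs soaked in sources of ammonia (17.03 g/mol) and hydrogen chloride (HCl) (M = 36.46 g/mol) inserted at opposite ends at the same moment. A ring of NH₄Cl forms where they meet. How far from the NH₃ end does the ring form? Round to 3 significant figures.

74.8 cm

Graham's law gives d_NH₃/d_HCl = rate_NH₃/rate_HCl = √(M_HCl/M_NH₃) = √(36.46/17.03) = 1.463.
With d_NH₃ + d_HCl = 126 cm, d_HCl = 126/(1 + 1.463) = 51.15 cm.
d_NH₃ = 126 − 51.15 = 74.8 cm.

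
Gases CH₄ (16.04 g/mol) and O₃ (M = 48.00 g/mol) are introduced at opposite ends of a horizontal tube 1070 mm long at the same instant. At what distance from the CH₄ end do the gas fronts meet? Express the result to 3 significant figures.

678 mm

The fronts meet when d_CH₄ + d_O₃ = L with d_CH₄/d_O₃ = √(M_O₃/M_CH₄) (Graham's law). Here √(M_O₃/M_CH₄) = √(48.00/16.04) = 1.730.
With d_CH₄ + d_O₃ = 1070 mm, d_O₃ = 1070/(1 + 1.730) = 392.0 mm.
d_CH₄ = 1070 − 392.0 = 678 mm.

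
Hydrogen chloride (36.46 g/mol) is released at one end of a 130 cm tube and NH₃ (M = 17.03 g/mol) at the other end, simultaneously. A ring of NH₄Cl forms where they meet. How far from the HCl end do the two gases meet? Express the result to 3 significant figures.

The fronts meet when d_HCl + d_NH₃ = L with d_HCl/d_NH₃ = √(M_NH₃/M_HCl) (Graham's law). Here √(M_NH₃/M_HCl) = √(17.03/36.46) = 0.6834.
With d_HCl + d_NH₃ = 130 cm, d_NH₃ = 130/(1 + 0.6834) = 77.22 cm.
d_HCl = 130 − 77.22 = 52.8 cm.

52.8 cm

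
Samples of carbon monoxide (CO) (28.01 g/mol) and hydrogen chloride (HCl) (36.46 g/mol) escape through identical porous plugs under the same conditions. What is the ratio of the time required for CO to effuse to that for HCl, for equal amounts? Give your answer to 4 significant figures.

By Graham's law, t_CO/t_HCl = √(M_CO/M_HCl) = √(28.01/36.46) = √0.7682 = 0.8765.

0.8765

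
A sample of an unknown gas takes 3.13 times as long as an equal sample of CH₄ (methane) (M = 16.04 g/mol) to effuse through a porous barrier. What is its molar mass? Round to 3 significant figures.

157 g/mol

Using Graham's law: t_X/t_CH₄ = √(M_X/M_CH₄).
3.13 = √(M_X/16.04)
M_X = 16.04 × 3.13² = 16.04 × 9.797 = 157 g/mol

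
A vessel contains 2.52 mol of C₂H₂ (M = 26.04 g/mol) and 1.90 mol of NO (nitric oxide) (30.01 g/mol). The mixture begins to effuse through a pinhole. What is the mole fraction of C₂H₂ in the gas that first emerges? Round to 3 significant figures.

0.587

Each component's effusion rate ∝ (its partial pressure)·(1/√M) ∝ n_i/√M_i.
x_C₂H₂(eff) = (n_C₂H₂/√M_C₂H₂) / (n_C₂H₂/√M_C₂H₂ + n_NO/√M_NO)
= (2.52/√26.04) / (2.52/√26.04 + 1.90/√30.01) = 0.4938/(0.4938 + 0.3468) = 0.587.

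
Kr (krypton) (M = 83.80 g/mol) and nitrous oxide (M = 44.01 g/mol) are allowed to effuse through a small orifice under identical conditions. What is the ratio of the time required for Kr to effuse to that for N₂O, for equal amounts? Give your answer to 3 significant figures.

1.38

From Graham's law, t_Kr/t_N₂O = √(M_Kr/M_N₂O) = √(83.80/44.01) = √1.904 = 1.38.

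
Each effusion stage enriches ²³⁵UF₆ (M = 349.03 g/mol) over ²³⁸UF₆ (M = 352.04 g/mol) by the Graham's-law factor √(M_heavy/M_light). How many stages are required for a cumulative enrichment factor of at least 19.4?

Single-stage factor α = √(352.04/349.03), so ln α = ½ ln(1.00862) = 0.004293.
Need α^N ≥ 19.4 ⇒ N ≥ ln(19.4) / ln α = 2.965 / 0.004293 = 690.65.
So at least 691 stages are needed.

691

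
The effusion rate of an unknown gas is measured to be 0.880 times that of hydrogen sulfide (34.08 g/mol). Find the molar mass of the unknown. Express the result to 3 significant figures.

From Graham's law, rate_X/rate_H₂S = √(M_H₂S/M_X).
0.880 = √(34.08/M_X)
M_X = 34.08 / 0.880² = 34.08 / 0.7744 = 44.0 g/mol

44.0 g/mol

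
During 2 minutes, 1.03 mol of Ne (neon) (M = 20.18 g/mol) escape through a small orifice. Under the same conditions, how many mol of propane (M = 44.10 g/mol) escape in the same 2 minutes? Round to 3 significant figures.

Using Graham's law: rate_C₃H₈/rate_Ne = √(M_Ne/M_C₃H₈) = √(20.18/44.10) = √0.4576 = 0.6765.
So the amount for C₃H₈ is 1.03 × 0.6765 = 0.697 mol.

0.697 mol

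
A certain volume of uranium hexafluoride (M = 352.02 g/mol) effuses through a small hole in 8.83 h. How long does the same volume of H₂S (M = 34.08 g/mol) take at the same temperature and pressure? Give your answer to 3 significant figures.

2.75 h

From Graham's law, t_H₂S/t_UF₆ = √(M_H₂S/M_UF₆) = √(34.08/352.02) = √0.09681 = 0.3111.
So the time for H₂S is 8.83 × 0.3111 = 2.75 h.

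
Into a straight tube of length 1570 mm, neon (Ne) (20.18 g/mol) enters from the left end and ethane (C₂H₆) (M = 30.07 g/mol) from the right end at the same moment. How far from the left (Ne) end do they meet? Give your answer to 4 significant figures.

863.0 mm

Distances travelled in equal time are proportional to diffusion rates, so d_Ne/d_C₂H₆ = √(M_C₂H₆/M_Ne) = √(30.07/20.18) = 1.221.
With d_Ne + d_C₂H₆ = 1570 mm, d_C₂H₆ = 1570/(1 + 1.221) = 707.0 mm.
d_Ne = 1570 − 707.0 = 863.0 mm.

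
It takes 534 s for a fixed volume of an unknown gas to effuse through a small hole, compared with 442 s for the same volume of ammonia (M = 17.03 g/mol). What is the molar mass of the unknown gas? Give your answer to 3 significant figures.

Graham's law gives t_X/t_NH₃ = √(M_X/M_NH₃).
534/442 = 1.208 = √(M_X/17.03)
M_X = 17.03 × 1.208² = 17.03 × 1.460 = 24.9 g/mol

24.9 g/mol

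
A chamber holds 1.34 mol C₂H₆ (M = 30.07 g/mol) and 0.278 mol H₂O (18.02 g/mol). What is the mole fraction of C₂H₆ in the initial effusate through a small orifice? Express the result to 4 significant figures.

The effusion rate of species i is ∝ p_i/√M_i ∝ n_i/√M_i.
Mole fraction of C₂H₆ in the effusate = (n_C₂H₆/√M_C₂H₆) / (n_C₂H₆/√M_C₂H₆ + n_H₂O/√M_H₂O)
= (1.34/√30.07) / (1.34/√30.07 + 0.278/√18.02) = 0.2444/(0.2444 + 0.06549) = 0.7886.

0.7886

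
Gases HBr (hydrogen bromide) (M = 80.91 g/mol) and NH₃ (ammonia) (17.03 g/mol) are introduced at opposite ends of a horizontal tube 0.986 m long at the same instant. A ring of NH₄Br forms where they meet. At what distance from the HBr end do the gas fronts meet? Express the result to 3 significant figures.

In equal time, each gas travels a distance ∝ its rate ∝ 1/√M, so d_HBr/d_NH₃ = √(M_NH₃/M_HBr) = √(17.03/80.91) = 0.4588.
With d_HBr + d_NH₃ = 0.986 m, d_NH₃ = 0.986/(1 + 0.4588) = 0.6759 m.
d_HBr = 0.986 − 0.6759 = 0.310 m.

0.310 m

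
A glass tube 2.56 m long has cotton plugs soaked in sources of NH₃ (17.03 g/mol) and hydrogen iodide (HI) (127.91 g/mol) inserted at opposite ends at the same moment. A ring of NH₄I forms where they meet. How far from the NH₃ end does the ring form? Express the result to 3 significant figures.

The fronts meet when d_NH₃ + d_HI = L with d_NH₃/d_HI = √(M_HI/M_NH₃) (Graham's law). Here √(M_HI/M_NH₃) = √(127.91/17.03) = 2.741.
With d_NH₃ + d_HI = 2.56 m, d_HI = 2.56/(1 + 2.741) = 0.6844 m.
d_NH₃ = 2.56 − 0.6844 = 1.88 m.

1.88 m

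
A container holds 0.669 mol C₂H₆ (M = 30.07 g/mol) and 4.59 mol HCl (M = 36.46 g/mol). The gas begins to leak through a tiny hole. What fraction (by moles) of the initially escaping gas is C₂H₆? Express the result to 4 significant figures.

0.1383

Rate_i ∝ x_i/√M_i (Graham's law weighted by mole fraction), so the effusate composition follows n_i/√M_i.
So x_C₂H₆ in the escaping gas = (n_C₂H₆/√M_C₂H₆) / Σ(n_i/√M_i)
= (0.669/√30.07) / (0.669/√30.07 + 4.59/√36.46) = 0.1220/(0.1220 + 0.7602) = 0.1383.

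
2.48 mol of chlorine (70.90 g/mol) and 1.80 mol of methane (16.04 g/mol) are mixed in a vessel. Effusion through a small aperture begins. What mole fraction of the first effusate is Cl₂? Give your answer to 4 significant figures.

0.3959

The effusion rate of species i is ∝ p_i/√M_i ∝ n_i/√M_i.
Mole fraction of Cl₂ in the effusate = (n_Cl₂/√M_Cl₂) / (n_Cl₂/√M_Cl₂ + n_CH₄/√M_CH₄)
= (2.48/√70.90) / (2.48/√70.90 + 1.80/√16.04) = 0.2945/(0.2945 + 0.4494) = 0.3959.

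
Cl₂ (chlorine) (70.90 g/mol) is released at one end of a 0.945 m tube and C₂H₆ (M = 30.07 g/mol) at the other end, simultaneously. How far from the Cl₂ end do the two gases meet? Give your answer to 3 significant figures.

0.373 m

In equal time, each gas travels a distance ∝ its rate ∝ 1/√M, so d_Cl₂/d_C₂H₆ = √(M_C₂H₆/M_Cl₂) = √(30.07/70.90) = 0.6512.
With d_Cl₂ + d_C₂H₆ = 0.945 m, d_C₂H₆ = 0.945/(1 + 0.6512) = 0.5723 m.
d_Cl₂ = 0.945 − 0.5723 = 0.373 m.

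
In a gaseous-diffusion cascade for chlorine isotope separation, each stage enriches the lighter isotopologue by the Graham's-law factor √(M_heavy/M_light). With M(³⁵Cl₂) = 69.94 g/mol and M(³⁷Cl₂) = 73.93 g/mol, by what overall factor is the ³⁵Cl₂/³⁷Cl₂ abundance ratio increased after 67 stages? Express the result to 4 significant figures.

After 67 stages the ratio has grown by (√(73.93/69.94))^67 = (73.93/69.94)^(67/2).
= 1.05705^(67/2) = 6.415.

6.415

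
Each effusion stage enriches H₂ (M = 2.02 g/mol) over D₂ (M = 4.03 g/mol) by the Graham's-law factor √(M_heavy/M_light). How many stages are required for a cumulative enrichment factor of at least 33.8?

11

Per stage α = (4.03/2.02)^(1/2) = 1.99505^0.5, giving ln α = 0.3453.
Need α^N ≥ 33.8 ⇒ N ≥ ln(33.8) / ln α = 3.520 / 0.3453 = 10.19.
Rounding up, N = 11 stages.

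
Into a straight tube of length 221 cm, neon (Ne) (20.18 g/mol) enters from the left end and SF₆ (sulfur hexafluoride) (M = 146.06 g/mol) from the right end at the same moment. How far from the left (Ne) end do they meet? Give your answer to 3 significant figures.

Graham's law gives d_Ne/d_SF₆ = rate_Ne/rate_SF₆ = √(M_SF₆/M_Ne) = √(146.06/20.18) = 2.690.
With d_Ne + d_SF₆ = 221 cm, d_SF₆ = 221/(1 + 2.690) = 59.89 cm.
d_Ne = 221 − 59.89 = 161 cm.

161 cm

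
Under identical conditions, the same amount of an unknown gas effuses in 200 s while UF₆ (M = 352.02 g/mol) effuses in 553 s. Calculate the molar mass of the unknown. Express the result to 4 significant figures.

Graham's law gives t_X/t_UF₆ = √(M_X/M_UF₆).
200/553 = 0.3617 = √(M_X/352.02)
M_X = 352.02 × 0.3617² = 352.02 × 0.1308 = 46.04 g/mol

46.04 g/mol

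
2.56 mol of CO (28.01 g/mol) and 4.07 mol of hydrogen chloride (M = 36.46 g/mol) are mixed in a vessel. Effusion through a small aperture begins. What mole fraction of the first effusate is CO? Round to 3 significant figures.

0.418

Effusion rate of each component ∝ n_i/√M_i (partial pressure × 1/√M).
x_CO(eff) = (n_CO/√M_CO) / (n_CO/√M_CO + n_HCl/√M_HCl)
= (2.56/√28.01) / (2.56/√28.01 + 4.07/√36.46) = 0.4837/(0.4837 + 0.6740) = 0.418.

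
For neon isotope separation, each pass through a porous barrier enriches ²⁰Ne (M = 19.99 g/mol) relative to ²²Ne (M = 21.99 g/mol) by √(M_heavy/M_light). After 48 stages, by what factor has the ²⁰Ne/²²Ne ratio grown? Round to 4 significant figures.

After 48 stages the ratio has grown by (√(21.99/19.99))^48 = (21.99/19.99)^(48/2).
= 1.10005^24 = 9.860.

9.860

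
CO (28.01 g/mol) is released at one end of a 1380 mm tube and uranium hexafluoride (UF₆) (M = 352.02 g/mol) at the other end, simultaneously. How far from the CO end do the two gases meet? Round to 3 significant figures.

1080 mm

Graham's law gives d_CO/d_UF₆ = rate_CO/rate_UF₆ = √(M_UF₆/M_CO) = √(352.02/28.01) = 3.545.
With d_CO + d_UF₆ = 1380 mm, d_UF₆ = 1380/(1 + 3.545) = 303.6 mm.
d_CO = 1380 − 303.6 = 1080 mm.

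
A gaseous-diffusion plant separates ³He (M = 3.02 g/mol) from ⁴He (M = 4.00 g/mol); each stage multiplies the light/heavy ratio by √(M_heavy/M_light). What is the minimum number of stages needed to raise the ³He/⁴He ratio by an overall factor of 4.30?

Per stage α = (4.00/3.02)^(1/2) = 1.32450^0.5, giving ln α = 0.1405.
Need α^N ≥ 4.30 ⇒ N ≥ ln(4.30) / ln α = 1.459 / 0.1405 = 10.38.
Minimum whole number of stages: N = 11.

11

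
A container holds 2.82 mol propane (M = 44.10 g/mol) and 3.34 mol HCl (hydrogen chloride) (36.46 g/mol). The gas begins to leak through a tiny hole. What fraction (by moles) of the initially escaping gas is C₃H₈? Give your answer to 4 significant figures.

0.4343

Effusion rate of each component ∝ n_i/√M_i (partial pressure × 1/√M).
So x_C₃H₈ in the escaping gas = (n_C₃H₈/√M_C₃H₈) / Σ(n_i/√M_i)
= (2.82/√44.10) / (2.82/√44.10 + 3.34/√36.46) = 0.4246/(0.4246 + 0.5531) = 0.4343.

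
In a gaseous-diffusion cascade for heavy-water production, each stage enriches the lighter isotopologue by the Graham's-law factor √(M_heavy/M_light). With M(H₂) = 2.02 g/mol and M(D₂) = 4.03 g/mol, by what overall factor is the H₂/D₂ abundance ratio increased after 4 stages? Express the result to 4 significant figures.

3.980

The single-stage factor is √(M_heavy/M_light), so 4 stages give [√(4.03/2.02)]^4 = (4.03/2.02)^(4/2).
= 1.99505^2 = 3.980.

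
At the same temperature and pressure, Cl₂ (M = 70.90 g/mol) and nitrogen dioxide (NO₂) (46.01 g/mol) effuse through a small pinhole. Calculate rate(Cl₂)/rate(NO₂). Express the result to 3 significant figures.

0.806

Using Graham's law: rate_Cl₂/rate_NO₂ = √(M_NO₂/M_Cl₂) = √(46.01/70.90) = √0.6489 = 0.806.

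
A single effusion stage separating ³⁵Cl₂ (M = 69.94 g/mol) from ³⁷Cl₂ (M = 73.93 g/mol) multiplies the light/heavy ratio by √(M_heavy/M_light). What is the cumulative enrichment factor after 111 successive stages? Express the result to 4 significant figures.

21.74

The single-stage factor is √(M_heavy/M_light), so 111 stages give [√(73.93/69.94)]^111 = (73.93/69.94)^(111/2).
= 1.05705^(111/2) = 21.74.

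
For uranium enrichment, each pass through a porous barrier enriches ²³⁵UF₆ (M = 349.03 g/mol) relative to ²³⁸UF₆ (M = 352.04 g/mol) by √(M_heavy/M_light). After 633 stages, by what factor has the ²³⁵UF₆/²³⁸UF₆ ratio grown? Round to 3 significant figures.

15.1

After 633 stages the ratio has grown by (√(352.04/349.03))^633 = (352.04/349.03)^(633/2).
= 1.00862^(633/2) = 15.1.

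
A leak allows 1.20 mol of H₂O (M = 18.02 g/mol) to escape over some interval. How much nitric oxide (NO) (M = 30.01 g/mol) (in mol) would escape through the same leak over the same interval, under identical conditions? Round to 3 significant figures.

By Graham's law, rate_NO/rate_H₂O = √(M_H₂O/M_NO) = √(18.02/30.01) = √0.6005 = 0.7749.
So the amount for NO is 1.20 × 0.7749 = 0.930 mol.

0.930 mol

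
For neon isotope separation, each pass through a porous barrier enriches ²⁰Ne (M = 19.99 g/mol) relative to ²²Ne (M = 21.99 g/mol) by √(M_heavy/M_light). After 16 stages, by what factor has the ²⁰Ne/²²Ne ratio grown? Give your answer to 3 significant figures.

Each stage multiplies the ratio by α = √(21.99/19.99), so after 16 stages the overall factor is α^16 = (21.99/19.99)^(16/2).
= 1.10005^8 = 2.14.

2.14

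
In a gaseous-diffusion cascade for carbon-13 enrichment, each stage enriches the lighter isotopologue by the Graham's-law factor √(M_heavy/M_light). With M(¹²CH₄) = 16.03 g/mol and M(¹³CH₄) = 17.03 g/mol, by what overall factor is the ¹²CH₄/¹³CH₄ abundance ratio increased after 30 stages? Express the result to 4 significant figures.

2.479

After 30 stages the ratio has grown by (√(17.03/16.03))^30 = (17.03/16.03)^(30/2).
= 1.06238^15 = 2.479.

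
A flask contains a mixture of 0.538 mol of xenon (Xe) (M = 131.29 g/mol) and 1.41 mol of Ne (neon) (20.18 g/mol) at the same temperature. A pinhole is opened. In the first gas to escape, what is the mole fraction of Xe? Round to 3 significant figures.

0.130

Rate_i ∝ x_i/√M_i (Graham's law weighted by mole fraction), so the effusate composition follows n_i/√M_i.
So x_Xe in the escaping gas = (n_Xe/√M_Xe) / Σ(n_i/√M_i)
= (0.538/√131.29) / (0.538/√131.29 + 1.41/√20.18) = 0.04695/(0.04695 + 0.3139) = 0.130.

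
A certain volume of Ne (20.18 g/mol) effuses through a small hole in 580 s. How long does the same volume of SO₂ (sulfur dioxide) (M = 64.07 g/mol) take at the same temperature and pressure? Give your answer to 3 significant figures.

1030 s

Since effusion rate ∝ 1/√M, t_SO₂/t_Ne = √(M_SO₂/M_Ne) = √(64.07/20.18) = √3.175 = 1.782.
So the time for SO₂ is 580 × 1.782 = 1030 s.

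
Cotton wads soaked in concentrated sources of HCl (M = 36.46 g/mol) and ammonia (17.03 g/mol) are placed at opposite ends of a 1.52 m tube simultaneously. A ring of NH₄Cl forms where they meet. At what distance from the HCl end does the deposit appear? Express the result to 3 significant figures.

0.617 m

Distances travelled in equal time are proportional to diffusion rates, so d_HCl/d_NH₃ = √(M_NH₃/M_HCl) = √(17.03/36.46) = 0.6834.
With d_HCl + d_NH₃ = 1.52 m, d_NH₃ = 1.52/(1 + 0.6834) = 0.9029 m.
d_HCl = 1.52 − 0.9029 = 0.617 m.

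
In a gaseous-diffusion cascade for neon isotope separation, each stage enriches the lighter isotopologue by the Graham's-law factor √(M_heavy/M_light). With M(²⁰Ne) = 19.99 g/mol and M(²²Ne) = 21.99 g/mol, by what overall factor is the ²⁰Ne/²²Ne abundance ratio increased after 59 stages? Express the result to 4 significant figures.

16.66

Overall factor = α^59 with α = √(21.99/19.99), i.e. (21.99/19.99)^(59/2).
= 1.10005^(59/2) = 16.66.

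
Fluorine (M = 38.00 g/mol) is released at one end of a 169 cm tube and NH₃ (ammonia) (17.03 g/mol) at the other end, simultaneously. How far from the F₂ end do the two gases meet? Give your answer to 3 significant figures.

67.8 cm

In equal time, each gas travels a distance ∝ its rate ∝ 1/√M, so d_F₂/d_NH₃ = √(M_NH₃/M_F₂) = √(17.03/38.00) = 0.6694.
With d_F₂ + d_NH₃ = 169 cm, d_NH₃ = 169/(1 + 0.6694) = 101.2 cm.
d_F₂ = 169 − 101.2 = 67.8 cm.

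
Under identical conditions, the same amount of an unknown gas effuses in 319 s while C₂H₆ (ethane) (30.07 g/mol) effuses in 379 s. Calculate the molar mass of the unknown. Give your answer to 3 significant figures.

Using Graham's law: t_X/t_C₂H₆ = √(M_X/M_C₂H₆).
319/379 = 0.8417 = √(M_X/30.07)
M_X = 30.07 × 0.8417² = 30.07 × 0.7084 = 21.3 g/mol

21.3 g/mol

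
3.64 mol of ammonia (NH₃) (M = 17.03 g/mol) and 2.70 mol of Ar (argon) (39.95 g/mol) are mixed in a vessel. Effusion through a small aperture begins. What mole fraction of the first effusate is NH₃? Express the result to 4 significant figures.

0.6737

The effusion rate of species i is ∝ p_i/√M_i ∝ n_i/√M_i.
So x_NH₃ in the escaping gas = (n_NH₃/√M_NH₃) / Σ(n_i/√M_i)
= (3.64/√17.03) / (3.64/√17.03 + 2.70/√39.95) = 0.8821/(0.8821 + 0.4272) = 0.6737.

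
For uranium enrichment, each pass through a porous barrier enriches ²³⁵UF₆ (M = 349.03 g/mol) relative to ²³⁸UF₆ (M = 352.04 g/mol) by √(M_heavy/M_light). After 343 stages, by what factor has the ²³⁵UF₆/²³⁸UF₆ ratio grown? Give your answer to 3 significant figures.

Overall factor = α^343 with α = √(352.04/349.03), i.e. (352.04/349.03)^(343/2).
= 1.00862^(343/2) = 4.36.

4.36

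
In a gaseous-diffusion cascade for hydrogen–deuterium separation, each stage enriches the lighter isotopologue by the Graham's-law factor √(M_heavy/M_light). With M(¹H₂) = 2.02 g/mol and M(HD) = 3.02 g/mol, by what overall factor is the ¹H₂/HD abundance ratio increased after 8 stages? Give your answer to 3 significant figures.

After 8 stages the ratio has grown by (√(3.02/2.02))^8 = (3.02/2.02)^(8/2).
= 1.49505^4 = 5.00.

5.00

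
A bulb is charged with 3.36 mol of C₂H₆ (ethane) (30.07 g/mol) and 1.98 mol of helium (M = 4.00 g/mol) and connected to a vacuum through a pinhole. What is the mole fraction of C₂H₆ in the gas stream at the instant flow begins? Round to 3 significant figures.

Effusion rate of each component ∝ n_i/√M_i (partial pressure × 1/√M).
Mole fraction of C₂H₆ in the effusate = (n_C₂H₆/√M_C₂H₆) / (n_C₂H₆/√M_C₂H₆ + n_He/√M_He)
= (3.36/√30.07) / (3.36/√30.07 + 1.98/√4.00) = 0.6127/(0.6127 + 0.9900) = 0.382.

0.382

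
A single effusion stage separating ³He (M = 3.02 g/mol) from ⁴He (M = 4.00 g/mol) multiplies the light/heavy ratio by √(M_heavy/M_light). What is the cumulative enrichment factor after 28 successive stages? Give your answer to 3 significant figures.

Each stage multiplies the ratio by α = √(4.00/3.02), so after 28 stages the overall factor is α^28 = (4.00/3.02)^(28/2).
= 1.32450^14 = 51.1.

51.1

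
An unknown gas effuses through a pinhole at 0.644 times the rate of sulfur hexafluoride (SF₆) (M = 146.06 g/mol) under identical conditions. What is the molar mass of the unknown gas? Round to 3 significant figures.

By Graham's law, rate_X/rate_SF₆ = √(M_SF₆/M_X).
0.644 = √(146.06/M_X)
M_X = 146.06 / 0.644² = 146.06 / 0.4147 = 352 g/mol

352 g/mol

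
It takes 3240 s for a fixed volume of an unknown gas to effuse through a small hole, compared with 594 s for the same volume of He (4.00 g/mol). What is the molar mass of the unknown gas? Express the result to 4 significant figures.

By Graham's law, t_X/t_He = √(M_X/M_He).
3240/594 = 5.455 = √(M_X/4.00)
M_X = 4.00 × 5.455² = 4.00 × 29.75 = 119.0 g/mol

119.0 g/mol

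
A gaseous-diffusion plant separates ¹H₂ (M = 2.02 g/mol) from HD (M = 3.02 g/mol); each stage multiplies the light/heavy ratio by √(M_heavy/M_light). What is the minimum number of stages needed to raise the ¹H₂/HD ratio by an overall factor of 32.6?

18

With α = √(3.02/2.02) per stage, ln α = ½ ln(1.49505) = 0.2011.
Need α^N ≥ 32.6 ⇒ N ≥ ln(32.6) / ln α = 3.484 / 0.2011 = 17.33.
So at least 18 stages are needed.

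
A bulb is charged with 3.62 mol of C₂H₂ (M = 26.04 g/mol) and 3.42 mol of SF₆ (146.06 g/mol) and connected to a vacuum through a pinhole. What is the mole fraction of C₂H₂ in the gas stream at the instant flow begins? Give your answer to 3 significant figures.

The effusion rate of species i is ∝ p_i/√M_i ∝ n_i/√M_i.
So x_C₂H₂ in the escaping gas = (n_C₂H₂/√M_C₂H₂) / Σ(n_i/√M_i)
= (3.62/√26.04) / (3.62/√26.04 + 3.42/√146.06) = 0.7094/(0.7094 + 0.2830) = 0.715.

0.715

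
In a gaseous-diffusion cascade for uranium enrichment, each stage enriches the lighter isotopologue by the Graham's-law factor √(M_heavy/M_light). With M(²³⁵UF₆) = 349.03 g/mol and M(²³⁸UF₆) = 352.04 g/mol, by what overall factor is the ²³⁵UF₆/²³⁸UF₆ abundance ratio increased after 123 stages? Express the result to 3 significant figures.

Each stage multiplies the ratio by α = √(352.04/349.03), so after 123 stages the overall factor is α^123 = (352.04/349.03)^(123/2).
= 1.00862^(123/2) = 1.70.

1.70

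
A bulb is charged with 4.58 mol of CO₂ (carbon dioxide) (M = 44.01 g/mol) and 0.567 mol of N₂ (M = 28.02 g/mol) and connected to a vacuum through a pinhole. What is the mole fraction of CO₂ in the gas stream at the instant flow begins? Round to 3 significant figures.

0.866

Rate_i ∝ x_i/√M_i (Graham's law weighted by mole fraction), so the effusate composition follows n_i/√M_i.
So x_CO₂ in the escaping gas = (n_CO₂/√M_CO₂) / Σ(n_i/√M_i)
= (4.58/√44.01) / (4.58/√44.01 + 0.567/√28.02) = 0.6904/(0.6904 + 0.1071) = 0.866.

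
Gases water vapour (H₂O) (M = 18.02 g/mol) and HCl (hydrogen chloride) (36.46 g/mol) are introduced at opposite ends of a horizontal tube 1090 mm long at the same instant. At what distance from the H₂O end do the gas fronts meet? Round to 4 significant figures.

Distances travelled in equal time are proportional to diffusion rates, so d_H₂O/d_HCl = √(M_HCl/M_H₂O) = √(36.46/18.02) = 1.422.
With d_H₂O + d_HCl = 1090 mm, d_HCl = 1090/(1 + 1.422) = 450.0 mm.
d_H₂O = 1090 − 450.0 = 640.0 mm.

640.0 mm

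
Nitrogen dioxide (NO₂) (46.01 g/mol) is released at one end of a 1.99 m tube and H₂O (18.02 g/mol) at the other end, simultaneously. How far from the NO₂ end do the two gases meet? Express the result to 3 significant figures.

In equal time, each gas travels a distance ∝ its rate ∝ 1/√M, so d_NO₂/d_H₂O = √(M_H₂O/M_NO₂) = √(18.02/46.01) = 0.6258.
With d_NO₂ + d_H₂O = 1.99 m, d_H₂O = 1.99/(1 + 0.6258) = 1.224 m.
d_NO₂ = 1.99 − 1.224 = 0.766 m.

0.766 m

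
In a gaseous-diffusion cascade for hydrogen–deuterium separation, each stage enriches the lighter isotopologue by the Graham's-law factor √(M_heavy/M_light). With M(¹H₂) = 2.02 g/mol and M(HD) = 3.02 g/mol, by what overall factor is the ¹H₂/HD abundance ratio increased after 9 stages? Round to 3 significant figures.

6.11

After 9 stages the ratio has grown by (√(3.02/2.02))^9 = (3.02/2.02)^(9/2).
= 1.49505^(9/2) = 6.11.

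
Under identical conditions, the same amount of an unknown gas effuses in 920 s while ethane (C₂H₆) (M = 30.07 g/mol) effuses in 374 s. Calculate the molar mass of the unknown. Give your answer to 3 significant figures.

182 g/mol

From Graham's law, t_X/t_C₂H₆ = √(M_X/M_C₂H₆).
920/374 = 2.460 = √(M_X/30.07)
M_X = 30.07 × 2.460² = 30.07 × 6.051 = 182 g/mol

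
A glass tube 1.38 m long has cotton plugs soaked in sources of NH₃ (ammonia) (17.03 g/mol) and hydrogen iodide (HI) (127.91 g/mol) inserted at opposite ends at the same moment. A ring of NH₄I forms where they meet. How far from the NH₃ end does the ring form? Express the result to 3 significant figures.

1.01 m

The fronts meet when d_NH₃ + d_HI = L with d_NH₃/d_HI = √(M_HI/M_NH₃) (Graham's law). Here √(M_HI/M_NH₃) = √(127.91/17.03) = 2.741.
With d_NH₃ + d_HI = 1.38 m, d_HI = 1.38/(1 + 2.741) = 0.3689 m.
d_NH₃ = 1.38 − 0.3689 = 1.01 m.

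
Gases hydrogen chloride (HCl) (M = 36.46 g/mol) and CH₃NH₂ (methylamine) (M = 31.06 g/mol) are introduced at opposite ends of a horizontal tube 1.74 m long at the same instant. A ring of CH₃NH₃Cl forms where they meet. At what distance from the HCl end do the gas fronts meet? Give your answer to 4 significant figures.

Distances travelled in equal time are proportional to diffusion rates, so d_HCl/d_CH₃NH₂ = √(M_CH₃NH₂/M_HCl) = √(31.06/36.46) = 0.9230.
With d_HCl + d_CH₃NH₂ = 1.74 m, d_CH₃NH₂ = 1.74/(1 + 0.9230) = 0.9048 m.
d_HCl = 1.74 − 0.9048 = 0.8352 m.

0.8352 m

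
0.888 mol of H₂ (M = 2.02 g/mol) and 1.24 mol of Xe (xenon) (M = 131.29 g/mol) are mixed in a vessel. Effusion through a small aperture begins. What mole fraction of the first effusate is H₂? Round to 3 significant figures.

Rate_i ∝ x_i/√M_i (Graham's law weighted by mole fraction), so the effusate composition follows n_i/√M_i.
x_H₂(eff) = (n_H₂/√M_H₂) / (n_H₂/√M_H₂ + n_Xe/√M_Xe)
= (0.888/√2.02) / (0.888/√2.02 + 1.24/√131.29) = 0.6248/(0.6248 + 0.1082) = 0.852.

0.852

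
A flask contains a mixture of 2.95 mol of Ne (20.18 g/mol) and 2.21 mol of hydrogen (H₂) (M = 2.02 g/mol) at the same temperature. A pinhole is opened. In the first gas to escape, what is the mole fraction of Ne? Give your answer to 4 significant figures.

The effusion rate of species i is ∝ p_i/√M_i ∝ n_i/√M_i.
x_Ne(eff) = (n_Ne/√M_Ne) / (n_Ne/√M_Ne + n_H₂/√M_H₂)
= (2.95/√20.18) / (2.95/√20.18 + 2.21/√2.02) = 0.6567/(0.6567 + 1.555) = 0.2969.

0.2969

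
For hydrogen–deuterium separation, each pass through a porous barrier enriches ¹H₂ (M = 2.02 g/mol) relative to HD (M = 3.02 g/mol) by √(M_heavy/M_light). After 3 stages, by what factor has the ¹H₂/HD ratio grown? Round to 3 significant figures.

Each stage multiplies the ratio by α = √(3.02/2.02), so after 3 stages the overall factor is α^3 = (3.02/2.02)^(3/2).
= 1.49505^(3/2) = 1.83.

1.83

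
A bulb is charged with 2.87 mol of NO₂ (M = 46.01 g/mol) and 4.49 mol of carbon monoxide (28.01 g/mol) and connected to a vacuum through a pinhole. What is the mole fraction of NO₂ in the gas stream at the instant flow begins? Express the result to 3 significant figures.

0.333

Effusion rate of each component ∝ n_i/√M_i (partial pressure × 1/√M).
So x_NO₂ in the escaping gas = (n_NO₂/√M_NO₂) / Σ(n_i/√M_i)
= (2.87/√46.01) / (2.87/√46.01 + 4.49/√28.01) = 0.4231/(0.4231 + 0.8484) = 0.333.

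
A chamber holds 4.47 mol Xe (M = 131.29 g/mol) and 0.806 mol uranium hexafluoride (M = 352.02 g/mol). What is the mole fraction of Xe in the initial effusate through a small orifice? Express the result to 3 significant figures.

The effusion rate of species i is ∝ p_i/√M_i ∝ n_i/√M_i.
So x_Xe in the escaping gas = (n_Xe/√M_Xe) / Σ(n_i/√M_i)
= (4.47/√131.29) / (4.47/√131.29 + 0.806/√352.02) = 0.3901/(0.3901 + 0.04296) = 0.901.

0.901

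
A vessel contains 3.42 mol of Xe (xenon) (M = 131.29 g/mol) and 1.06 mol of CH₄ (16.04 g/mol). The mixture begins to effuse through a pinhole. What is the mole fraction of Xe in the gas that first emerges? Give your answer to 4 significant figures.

Effusion rate of each component ∝ n_i/√M_i (partial pressure × 1/√M).
Mole fraction of Xe in the effusate = (n_Xe/√M_Xe) / (n_Xe/√M_Xe + n_CH₄/√M_CH₄)
= (3.42/√131.29) / (3.42/√131.29 + 1.06/√16.04) = 0.2985/(0.2985 + 0.2647) = 0.5300.

0.5300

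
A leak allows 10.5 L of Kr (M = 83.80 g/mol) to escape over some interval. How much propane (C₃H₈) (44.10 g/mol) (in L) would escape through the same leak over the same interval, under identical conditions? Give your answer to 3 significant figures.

From Graham's law, rate_C₃H₈/rate_Kr = √(M_Kr/M_C₃H₈) = √(83.80/44.10) = √1.900 = 1.378.
So the volume for C₃H₈ is 10.5 × 1.378 = 14.5 L.

14.5 L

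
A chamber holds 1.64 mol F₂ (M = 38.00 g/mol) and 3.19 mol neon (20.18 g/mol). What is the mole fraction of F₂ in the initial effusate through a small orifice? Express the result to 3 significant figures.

0.273

Rate_i ∝ x_i/√M_i (Graham's law weighted by mole fraction), so the effusate composition follows n_i/√M_i.
So x_F₂ in the escaping gas = (n_F₂/√M_F₂) / Σ(n_i/√M_i)
= (1.64/√38.00) / (1.64/√38.00 + 3.19/√20.18) = 0.2660/(0.2660 + 0.7101) = 0.273.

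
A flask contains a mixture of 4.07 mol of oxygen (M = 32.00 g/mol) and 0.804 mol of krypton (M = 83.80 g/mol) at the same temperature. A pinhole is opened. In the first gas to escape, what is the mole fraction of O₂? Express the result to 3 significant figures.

0.891

Rate_i ∝ x_i/√M_i (Graham's law weighted by mole fraction), so the effusate composition follows n_i/√M_i.
x_O₂(eff) = (n_O₂/√M_O₂) / (n_O₂/√M_O₂ + n_Kr/√M_Kr)
= (4.07/√32.00) / (4.07/√32.00 + 0.804/√83.80) = 0.7195/(0.7195 + 0.08783) = 0.891.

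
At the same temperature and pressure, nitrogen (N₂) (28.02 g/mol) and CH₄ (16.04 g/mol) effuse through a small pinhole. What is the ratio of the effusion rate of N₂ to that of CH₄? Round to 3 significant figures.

0.757

Graham's law gives rate_N₂/rate_CH₄ = √(M_CH₄/M_N₂) = √(16.04/28.02) = √0.5724 = 0.757.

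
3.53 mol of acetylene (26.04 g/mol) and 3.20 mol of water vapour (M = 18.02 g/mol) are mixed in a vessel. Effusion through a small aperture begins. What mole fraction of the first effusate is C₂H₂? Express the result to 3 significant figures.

Rate_i ∝ x_i/√M_i (Graham's law weighted by mole fraction), so the effusate composition follows n_i/√M_i.
x_C₂H₂(eff) = (n_C₂H₂/√M_C₂H₂) / (n_C₂H₂/√M_C₂H₂ + n_H₂O/√M_H₂O)
= (3.53/√26.04) / (3.53/√26.04 + 3.20/√18.02) = 0.6918/(0.6918 + 0.7538) = 0.479.

0.479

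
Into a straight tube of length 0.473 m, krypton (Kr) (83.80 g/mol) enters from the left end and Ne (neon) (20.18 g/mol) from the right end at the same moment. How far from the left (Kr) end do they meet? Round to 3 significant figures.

The fronts meet when d_Kr + d_Ne = L with d_Kr/d_Ne = √(M_Ne/M_Kr) (Graham's law). Here √(M_Ne/M_Kr) = √(20.18/83.80) = 0.4907.
With d_Kr + d_Ne = 0.473 m, d_Ne = 0.473/(1 + 0.4907) = 0.3173 m.
d_Kr = 0.473 − 0.3173 = 0.156 m.

0.156 m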